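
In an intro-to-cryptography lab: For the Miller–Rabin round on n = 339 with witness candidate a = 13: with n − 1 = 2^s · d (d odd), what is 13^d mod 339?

13

n − 1 = 338 = 2^1 · 169, so s = 1 and d = 169.
13^169 mod 339 = 13.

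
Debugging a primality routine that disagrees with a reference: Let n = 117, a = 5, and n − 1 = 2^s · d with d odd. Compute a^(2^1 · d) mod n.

103

n − 1 = 116 = 2^2 · 29, so s = 2 and d = 29.
x_0 = 5^29 mod 117 = 83.
x_1 = 83^2 mod 117 = 103.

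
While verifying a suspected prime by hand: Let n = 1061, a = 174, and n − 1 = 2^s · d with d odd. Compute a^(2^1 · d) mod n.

1060

n − 1 = 1060 = 2^2 · 265, so s = 2 and d = 265.
By repeated squaring, 174^265 ≡ 958 (mod 1061).
x_0 = 958.
x_1 = 958^2 mod 1061 = 1060.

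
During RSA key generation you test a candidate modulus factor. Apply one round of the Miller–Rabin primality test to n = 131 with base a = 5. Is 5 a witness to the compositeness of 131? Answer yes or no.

n − 1 = 130 = 2^1 · 65, so s = 1 and d = 65.
x_0 = 5^65 mod 131 = 1.
x_0 = 1, so 5 is not a witness.

no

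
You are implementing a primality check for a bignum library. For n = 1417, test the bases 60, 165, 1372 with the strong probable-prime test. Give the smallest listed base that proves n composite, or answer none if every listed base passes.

n − 1 = 1416 = 2^3 · 177, so s = 3 and d = 177.
Base 60: x_0 = 60^177 mod 1417 = 1074. x_0 is neither 1 nor 1416, so continue squaring. x_1 = 1074^2 mod 1417 = 38. x_2 = 38^2 mod 1417 = 27. Reached i = s−1 = 2 without hitting −1: 60 is a Miller–Rabin witness and 1417 is composite.
Base 165: x_0 = 165^177 mod 1417 = 1067. x_0 is neither 1 nor 1416, so continue squaring. x_1 = 1067^2 mod 1417 = 638. x_2 = 638^2 mod 1417 = 365. Reached i = s−1 = 2 without hitting −1: 165 is a Miller–Rabin witness and 1417 is composite.
Base 1372: x_0 = 1372^177 mod 1417 = 762. x_0 is neither 1 nor 1416, so continue squaring. x_1 = 762^2 mod 1417 = 1091. x_2 = 1091^2 mod 1417 = 1. x_2 = 1 but x_1 ≠ ±1, a nontrivial square root of 1 — 1372 is a witness and 1417 is composite.
The smallest witness among the given bases is 60.

60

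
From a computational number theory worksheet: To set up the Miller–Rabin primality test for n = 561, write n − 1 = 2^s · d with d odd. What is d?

35

Halving: 560 → 280 → 140 → 70 → 35; 35 is odd.
So 560 = 2^4 · 35.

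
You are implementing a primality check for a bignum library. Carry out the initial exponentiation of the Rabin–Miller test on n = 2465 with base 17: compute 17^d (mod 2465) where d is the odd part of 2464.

17

n − 1 = 2464 = 2^5 · 77, so s = 5 and d = 77.
17^77 mod 2465 = 17.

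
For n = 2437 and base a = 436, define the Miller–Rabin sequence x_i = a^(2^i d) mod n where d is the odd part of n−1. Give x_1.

n − 1 = 2436 = 2^2 · 609, so s = 2 and d = 609.
x_0 = 436^609 mod 2437 = 2039.
x_1 = 2039^2 mod 2437 = 2436.

2436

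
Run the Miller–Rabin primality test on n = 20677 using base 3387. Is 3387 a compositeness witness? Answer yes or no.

yes

n − 1 = 20676 = 2^2 · 5169, so s = 2 and d = 5169.
x_0 = 3387^5169 mod 20677 = 19968.
x_0 is neither 1 nor 20676, so continue squaring.
x_1 = 19968^2 mod 20677 = 6433.
Reached i = s−1 = 1 without hitting −1: 3387 is a Miller–Rabin witness and 20677 is composite.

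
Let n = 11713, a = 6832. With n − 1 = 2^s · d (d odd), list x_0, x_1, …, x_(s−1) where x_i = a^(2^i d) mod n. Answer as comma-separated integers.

4139, 6915, 4759, 6852, 4200, 222

n − 1 = 11712 = 2^6 · 183, so s = 6 and d = 183.
x_0 = 6832^183 mod 11713 = 4139.
x_1 = 4139^2 mod 11713 = 6915.
x_2 = 6915^2 mod 11713 = 4759.
x_3 = 4759^2 mod 11713 = 6852.
x_4 = 6852^2 mod 11713 = 4200.
x_5 = 4200^2 mod 11713 = 222.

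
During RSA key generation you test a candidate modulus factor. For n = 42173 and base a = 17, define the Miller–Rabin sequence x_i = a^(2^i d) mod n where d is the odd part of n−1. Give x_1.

n − 1 = 42172 = 2^2 · 10543, so s = 2 and d = 10543.
x_0 = 17^10543 mod 42173 = 12055.
x_1 = 12055^2 mod 42173 = 37040.

37040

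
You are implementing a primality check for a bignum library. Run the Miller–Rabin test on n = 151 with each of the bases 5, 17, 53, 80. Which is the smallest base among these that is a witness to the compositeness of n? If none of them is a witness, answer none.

n − 1 = 150 = 2^1 · 75, so s = 1 and d = 75.
Base 5: x_0 = 5^75 mod 151 = 1. x_0 = 1, so 5 is not a witness.
Base 17: x_0 = 17^75 mod 151 = 1. x_0 = 1, so 17 is not a witness.
Base 53: x_0 = 53^75 mod 151 = 150. x_0 = 150 ≡ −1, so 53 is not a witness.
Base 80: x_0 = 80^75 mod 151 = 1. x_0 = 1, so 80 is not a witness.
No listed base is a witness for 151.

none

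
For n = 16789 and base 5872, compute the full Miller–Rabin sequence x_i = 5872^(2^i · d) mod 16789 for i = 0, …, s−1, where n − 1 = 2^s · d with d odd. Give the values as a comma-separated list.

n − 1 = 16788 = 2^2 · 4197, so s = 2 and d = 4197.
x_0 = 5872^4197 mod 16789 = 6181.
x_1 = 6181^2 mod 16789 = 9786.

6181, 9786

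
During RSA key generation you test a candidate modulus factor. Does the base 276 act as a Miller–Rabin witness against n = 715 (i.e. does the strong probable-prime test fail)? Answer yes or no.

n − 1 = 714 = 2^1 · 357, so s = 1 and d = 357.
x_0 = 276^357 mod 715 = 1.
x_0 = 1, so 276 is not a witness.

no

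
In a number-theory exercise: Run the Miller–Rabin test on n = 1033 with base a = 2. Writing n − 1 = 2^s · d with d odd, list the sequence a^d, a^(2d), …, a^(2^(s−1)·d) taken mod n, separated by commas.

1032, 1, 1

n − 1 = 1032 = 2^3 · 129, so s = 3 and d = 129.
x_0 = 2^129 mod 1033 = 1032.
x_1 = 1032^2 mod 1033 = 1.
x_2 = 1^2 mod 1033 = 1.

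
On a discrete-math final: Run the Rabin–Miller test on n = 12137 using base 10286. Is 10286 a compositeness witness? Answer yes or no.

n − 1 = 12136 = 2^3 · 1517, so s = 3 and d = 1517.
x_0 = 10286^1517 mod 12137 = 3239.
x_0 is neither 1 nor 12136, so continue squaring.
x_1 = 3239^2 mod 12137 = 4753.
x_2 = 4753^2 mod 12137 = 4052.
Reached i = s−1 = 2 without hitting −1: 10286 is a Miller–Rabin witness and 12137 is composite.

yes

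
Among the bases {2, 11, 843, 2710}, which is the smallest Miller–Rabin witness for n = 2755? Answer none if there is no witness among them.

2

n − 1 = 2754 = 2^1 · 1377, so s = 1 and d = 1377.
Base 2: x_0 = 2^1377 mod 2755 = 322. x_0 ∉ {1, 2754} and s = 1, so 2 is a Miller–Rabin witness and 2755 is composite.
Base 11: x_0 = 11^1377 mod 2755 = 2566. x_0 ∉ {1, 2754} and s = 1, so 11 is a Miller–Rabin witness and 2755 is composite.
Base 843: x_0 = 843^1377 mod 2755 = 438. x_0 ∉ {1, 2754} and s = 1, so 843 is a Miller–Rabin witness and 2755 is composite.
Base 2710: x_0 = 2710^1377 mod 2755 = 2355. x_0 ∉ {1, 2754} and s = 1, so 2710 is a Miller–Rabin witness and 2755 is composite.
The smallest witness among the given bases is 2.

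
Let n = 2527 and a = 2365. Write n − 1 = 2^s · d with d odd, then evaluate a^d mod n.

n − 1 = 2526 = 2^1 · 1263, so s = 1 and d = 1263.
Repeated squaring mod 2527: 2365^1 ≡ 2365, 2365^2 ≡ 974, 2365^4 ≡ 1051, 2365^8 ≡ 302, 2365^16 ≡ 232, 2365^32 ≡ 757, 2365^64 ≡ 1947, 2365^128 ≡ 309, 2365^256 ≡ 1982, 2365^512 ≡ 1366, 2365^1024 ≡ 1030.
1263 = 1024 + 128 + 64 + 32 + 8 + 4 + 2 + 1, so 2365^1263 ≡ 1030·309·1947·757·302·1051·974·2365 ≡ 2211 (mod 2527).

2211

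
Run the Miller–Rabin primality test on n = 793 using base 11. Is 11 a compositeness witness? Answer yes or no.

no

n − 1 = 792 = 2^3 · 99, so s = 3 and d = 99.
Repeated squaring mod 793: 11^1 ≡ 11, 11^2 ≡ 121, 11^4 ≡ 367, 11^8 ≡ 672, 11^16 ≡ 367, 11^32 ≡ 672, 11^64 ≡ 367.
99 = 64 + 32 + 2 + 1, so 11^99 ≡ 367·672·121·11 ≡ 538 (mod 793).
x_0 = 11^99 mod 793 = 538.
x_0 is neither 1 nor 792, so continue squaring.
x_1 = 538^2 mod 793 = 792.
x_1 ≡ −1, so 11 is not a witness.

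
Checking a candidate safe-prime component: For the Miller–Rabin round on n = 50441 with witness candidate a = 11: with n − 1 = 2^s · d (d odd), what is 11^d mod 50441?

n − 1 = 50440 = 2^3 · 6305, so s = 3 and d = 6305.
11^6305 mod 50441 = 20426.

20426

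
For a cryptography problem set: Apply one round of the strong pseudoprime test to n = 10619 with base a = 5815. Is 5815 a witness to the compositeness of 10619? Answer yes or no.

yes

n − 1 = 10618 = 2^1 · 5309, so s = 1 and d = 5309.
Repeated squaring mod 10619: 5815^1 ≡ 5815, 5815^2 ≡ 3329, 5815^4 ≡ 6624, 5815^8 ≡ 10287, 5815^16 ≡ 4034, 5815^32 ≡ 4848, 5815^64 ≡ 3257, 5815^128 ≡ 10287, 5815^256 ≡ 4034, 5815^512 ≡ 4848, 5815^1024 ≡ 3257, 5815^2048 ≡ 10287, 5815^4096 ≡ 4034.
5309 = 4096 + 1024 + 128 + 32 + 16 + 8 + 4 + 1, so 5815^5309 ≡ 4034·3257·10287·4848·4034·10287·6624·5815 ≡ 10181 (mod 10619).
x_0 = 5815^5309 mod 10619 = 10181.
x_0 ∉ {1, 10618} and s = 1, so 5815 is a Miller–Rabin witness and 10619 is composite.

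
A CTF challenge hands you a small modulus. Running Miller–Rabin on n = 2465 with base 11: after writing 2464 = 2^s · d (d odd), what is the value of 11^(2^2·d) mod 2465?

n − 1 = 2464 = 2^5 · 77, so s = 5 and d = 77.
x_0 = 11^77 mod 2465 = 1061.
x_1 = 1061^2 mod 2465 = 1681.
x_2 = 1681^2 mod 2465 = 871.

871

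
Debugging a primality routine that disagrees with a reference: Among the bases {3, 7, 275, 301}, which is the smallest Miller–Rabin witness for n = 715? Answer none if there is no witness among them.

3

n − 1 = 714 = 2^1 · 357, so s = 1 and d = 357.
Base 3: x_0 = 3^357 mod 715 = 53. x_0 ∉ {1, 714} and s = 1, so 3 is a Miller–Rabin witness and 715 is composite.
Base 7: x_0 = 7^357 mod 715 = 567. x_0 ∉ {1, 714} and s = 1, so 7 is a Miller–Rabin witness and 715 is composite.
Base 275: x_0 = 275^357 mod 715 = 330. x_0 ∉ {1, 714} and s = 1, so 275 is a Miller–Rabin witness and 715 is composite.
Base 301: x_0 = 301^357 mod 715 = 291. x_0 ∉ {1, 714} and s = 1, so 301 is a Miller–Rabin witness and 715 is composite.
The smallest witness among the given bases is 3.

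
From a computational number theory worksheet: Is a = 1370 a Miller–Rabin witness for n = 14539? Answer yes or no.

n − 1 = 14538 = 2^1 · 7269, so s = 1 and d = 7269.
x_0 = 1370^7269 mod 14539 = 14538.
x_0 = 14538 ≡ −1, so 1370 is not a witness.

no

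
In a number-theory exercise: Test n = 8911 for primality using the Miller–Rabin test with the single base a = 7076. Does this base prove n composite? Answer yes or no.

n − 1 = 8910 = 2^1 · 4455, so s = 1 and d = 4455.
Repeated squaring mod 8911: 7076^1 ≡ 7076, 7076^2 ≡ 7778, 7076^4 ≡ 505, 7076^8 ≡ 5517, 7076^16 ≡ 6224, 7076^32 ≡ 2059, 7076^64 ≡ 6756, 7076^128 ≡ 1394, 7076^256 ≡ 638, 7076^512 ≡ 6049, 7076^1024 ≡ 1835, 7076^2048 ≡ 7778, 7076^4096 ≡ 505.
4455 = 4096 + 256 + 64 + 32 + 4 + 2 + 1, so 7076^4455 ≡ 505·638·6756·2059·505·7778·7076 ≡ 8910 (mod 8911).
x_0 = 7076^4455 mod 8911 = 8910.
x_0 = 8910 ≡ −1, so 7076 is not a witness.

no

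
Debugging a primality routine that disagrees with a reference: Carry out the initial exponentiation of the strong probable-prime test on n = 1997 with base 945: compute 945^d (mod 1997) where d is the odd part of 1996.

1996

n − 1 = 1996 = 2^2 · 499, so s = 2 and d = 499.
Repeated squaring mod 1997: 945^1 ≡ 945, 945^2 ≡ 366, 945^4 ≡ 157, 945^8 ≡ 685, 945^16 ≡ 1927, 945^32 ≡ 906, 945^64 ≡ 69, 945^128 ≡ 767, 945^256 ≡ 1171.
499 = 256 + 128 + 64 + 32 + 16 + 2 + 1, so 945^499 ≡ 1171·767·69·906·1927·366·945 ≡ 1996 (mod 1997).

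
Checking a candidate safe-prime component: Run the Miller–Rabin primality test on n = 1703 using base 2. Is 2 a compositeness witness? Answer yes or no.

yes

n − 1 = 1702 = 2^1 · 851, so s = 1 and d = 851.
Repeated squaring mod 1703: 2^1 ≡ 2, 2^2 ≡ 4, 2^4 ≡ 16, 2^8 ≡ 256, 2^16 ≡ 822, 2^32 ≡ 1296, 2^64 ≡ 458, 2^128 ≡ 295, 2^256 ≡ 172, 2^512 ≡ 633.
851 = 512 + 256 + 64 + 16 + 2 + 1, so 2^851 ≡ 633·172·458·822·4·2 ≡ 722 (mod 1703).
x_0 = 2^851 mod 1703 = 722.
x_0 ∉ {1, 1702} and s = 1, so 2 is a Miller–Rabin witness and 1703 is composite.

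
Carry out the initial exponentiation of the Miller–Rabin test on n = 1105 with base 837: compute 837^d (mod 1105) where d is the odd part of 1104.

n − 1 = 1104 = 2^4 · 69, so s = 4 and d = 69.
837^69 mod 1105 = 837.

837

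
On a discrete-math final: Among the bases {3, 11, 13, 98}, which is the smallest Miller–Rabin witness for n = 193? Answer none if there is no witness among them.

none

n − 1 = 192 = 2^6 · 3, so s = 6 and d = 3.
Base 3: x_0 = 3^3 mod 193 = 27. x_0 is neither 1 nor 192, so continue squaring. x_1 = 27^2 mod 193 = 150. x_2 = 150^2 mod 193 = 112. x_3 = 112^2 mod 193 = 192. x_3 ≡ −1, so 3 is not a witness.
Base 11: x_0 = 11^3 mod 193 = 173. x_0 is neither 1 nor 192, so continue squaring. x_1 = 173^2 mod 193 = 14. x_2 = 14^2 mod 193 = 3. x_3 = 3^2 mod 193 = 9. x_4 = 9^2 mod 193 = 81. x_5 = 81^2 mod 193 = 192. x_5 ≡ −1, so 11 is not a witness.
Base 13: x_0 = 13^3 mod 193 = 74. x_0 is neither 1 nor 192, so continue squaring. x_1 = 74^2 mod 193 = 72. x_2 = 72^2 mod 193 = 166. x_3 = 166^2 mod 193 = 150. x_4 = 150^2 mod 193 = 112. x_5 = 112^2 mod 193 = 192. x_5 ≡ −1, so 13 is not a witness.
Base 98: x_0 = 98^3 mod 193 = 124. x_0 is neither 1 nor 192, so continue squaring. x_1 = 124^2 mod 193 = 129. x_2 = 129^2 mod 193 = 43. x_3 = 43^2 mod 193 = 112. x_4 = 112^2 mod 193 = 192. x_4 ≡ −1, so 98 is not a witness.
No listed base is a witness for 193.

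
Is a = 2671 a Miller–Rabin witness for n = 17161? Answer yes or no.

yes

n − 1 = 17160 = 2^3 · 2145, so s = 3 and d = 2145.
Repeated squaring mod 17161: 2671^1 ≡ 2671, 2671^2 ≡ 12426, 2671^4 ≡ 7959, 2671^8 ≡ 4430, 2671^16 ≡ 9877, 2671^32 ≡ 12005, 2671^64 ≡ 1947, 2671^128 ≡ 15389, 2671^256 ≡ 16682, 2671^512 ≡ 6348, 2671^1024 ≡ 3076, 2671^2048 ≡ 6065.
2145 = 2048 + 64 + 32 + 1, so 2671^2145 ≡ 6065·1947·12005·2671 ≡ 4453 (mod 17161).
x_0 = 2671^2145 mod 17161 = 4453.
x_0 is neither 1 nor 17160, so continue squaring.
x_1 = 4453^2 mod 17161 = 8254.
x_2 = 8254^2 mod 17161 = 16507.
Reached i = s−1 = 2 without hitting −1: 2671 is a Miller–Rabin witness and 17161 is composite.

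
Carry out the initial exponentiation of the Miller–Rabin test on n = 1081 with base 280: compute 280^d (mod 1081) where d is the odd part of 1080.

41

n − 1 = 1080 = 2^3 · 135, so s = 3 and d = 135.
Repeated squaring mod 1081: 280^1 ≡ 280, 280^2 ≡ 568, 280^4 ≡ 486, 280^8 ≡ 538, 280^16 ≡ 817, 280^32 ≡ 512, 280^64 ≡ 542, 280^128 ≡ 813.
135 = 128 + 4 + 2 + 1, so 280^135 ≡ 813·486·568·280 ≡ 41 (mod 1081).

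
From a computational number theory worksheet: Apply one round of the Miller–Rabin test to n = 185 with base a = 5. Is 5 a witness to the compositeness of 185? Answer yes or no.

n − 1 = 184 = 2^3 · 23, so s = 3 and d = 23.
Repeated squaring mod 185: 5^1 ≡ 5, 5^2 ≡ 25, 5^4 ≡ 70, 5^8 ≡ 90, 5^16 ≡ 145.
23 = 16 + 4 + 2 + 1, so 5^23 ≡ 145·70·25·5 ≡ 20 (mod 185).
x_0 = 5^23 mod 185 = 20.
x_0 is neither 1 nor 184, so continue squaring.
x_1 = 20^2 mod 185 = 30.
x_2 = 30^2 mod 185 = 160.
Reached i = s−1 = 2 without hitting −1: 5 is a Miller–Rabin witness and 185 is composite.

yes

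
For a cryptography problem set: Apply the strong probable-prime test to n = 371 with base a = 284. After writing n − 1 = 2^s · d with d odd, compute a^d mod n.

n − 1 = 370 = 2^1 · 185, so s = 1 and d = 185.
284^185 mod 371 = 296.

296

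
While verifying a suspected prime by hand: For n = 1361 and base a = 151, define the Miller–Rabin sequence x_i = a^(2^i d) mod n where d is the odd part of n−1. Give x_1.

n − 1 = 1360 = 2^4 · 85, so s = 4 and d = 85.
By repeated squaring, 151^85 ≡ 747 (mod 1361).
x_0 = 747.
x_1 = 747^2 mod 1361 = 1360.

1360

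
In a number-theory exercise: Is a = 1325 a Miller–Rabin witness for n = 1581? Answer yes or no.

n − 1 = 1580 = 2^2 · 395, so s = 2 and d = 395.
By repeated squaring, 1325^395 ≡ 1580 (mod 1581).
x_0 = 1325^395 mod 1581 = 1580.
x_0 = 1580 ≡ −1, so 1325 is not a witness.

no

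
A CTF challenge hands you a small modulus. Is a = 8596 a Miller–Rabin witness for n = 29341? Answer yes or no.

n − 1 = 29340 = 2^2 · 7335, so s = 2 and d = 7335.
x_0 = 8596^7335 mod 29341 = 1.
x_0 = 1, so 8596 is not a witness.

no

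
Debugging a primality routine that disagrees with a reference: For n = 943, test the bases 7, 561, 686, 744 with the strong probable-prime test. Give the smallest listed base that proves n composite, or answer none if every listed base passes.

n − 1 = 942 = 2^1 · 471, so s = 1 and d = 471.
Base 7: x_0 = 7^471 mod 943 = 429. x_0 ∉ {1, 942} and s = 1, so 7 is a Miller–Rabin witness and 943 is composite.
Base 561: x_0 = 561^471 mod 943 = 117. x_0 ∉ {1, 942} and s = 1, so 561 is a Miller–Rabin witness and 943 is composite.
Base 686: x_0 = 686^471 mod 943 = 263. x_0 ∉ {1, 942} and s = 1, so 686 is a Miller–Rabin witness and 943 is composite.
Base 744: x_0 = 744^471 mod 943 = 423. x_0 ∉ {1, 942} and s = 1, so 744 is a Miller–Rabin witness and 943 is composite.
The smallest witness among the given bases is 7.

7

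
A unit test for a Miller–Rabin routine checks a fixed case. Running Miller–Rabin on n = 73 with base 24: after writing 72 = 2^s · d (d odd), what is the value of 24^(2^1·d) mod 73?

72

n − 1 = 72 = 2^3 · 9, so s = 3 and d = 9.
x_0 = 24^9 mod 73 = 46.
x_1 = 46^2 mod 73 = 72.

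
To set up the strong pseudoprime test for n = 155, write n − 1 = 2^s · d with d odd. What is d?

77

Halving: 154 → 77; 77 is odd.
So 154 = 2^1 · 77.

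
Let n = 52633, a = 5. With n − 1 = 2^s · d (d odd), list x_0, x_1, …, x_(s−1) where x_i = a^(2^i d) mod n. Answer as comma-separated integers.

n − 1 = 52632 = 2^3 · 6579, so s = 3 and d = 6579.
x_0 = 5^6579 mod 52633 = 36770.
x_1 = 36770^2 mod 52633 = 49029.
x_2 = 49029^2 mod 52633 = 41098.

36770, 49029, 41098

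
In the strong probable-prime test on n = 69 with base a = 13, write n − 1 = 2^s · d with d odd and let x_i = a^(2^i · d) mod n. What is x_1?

n − 1 = 68 = 2^2 · 17, so s = 2 and d = 17.
x_0 = 13^17 mod 69 = 52.
x_1 = 52^2 mod 69 = 13.

13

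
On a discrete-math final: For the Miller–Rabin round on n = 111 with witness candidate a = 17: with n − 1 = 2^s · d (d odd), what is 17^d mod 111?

n − 1 = 110 = 2^1 · 55, so s = 1 and d = 55.
17^55 mod 111 = 20.

20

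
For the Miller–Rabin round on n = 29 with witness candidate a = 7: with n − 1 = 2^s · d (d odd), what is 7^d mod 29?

1

n − 1 = 28 = 2^2 · 7, so s = 2 and d = 7.
7^7 mod 29 = 1.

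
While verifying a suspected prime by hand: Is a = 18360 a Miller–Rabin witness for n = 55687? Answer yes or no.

yes

n − 1 = 55686 = 2^1 · 27843, so s = 1 and d = 27843.
Repeated squaring mod 55687: 18360^1 ≡ 18360, 18360^2 ≡ 16189, 18360^4 ≡ 20699, 18360^8 ≡ 48510, 18360^16 ≡ 54541, 18360^32 ≡ 32515, 18360^64 ≡ 7530, 18360^128 ≡ 11534, 18360^256 ≡ 52600, 18360^512 ≡ 7092, 18360^1024 ≡ 11103, 18360^2048 ≡ 41278, 18360^4096 ≡ 18145, 18360^8192 ≡ 19481, 18360^16384 ≡ 2456.
27843 = 16384 + 8192 + 2048 + 1024 + 128 + 64 + 2 + 1, so 18360^27843 ≡ 2456·19481·41278·11103·11534·7530·16189·18360 ≡ 22230 (mod 55687).
x_0 = 18360^27843 mod 55687 = 22230.
x_0 ∉ {1, 55686} and s = 1, so 18360 is a Miller–Rabin witness and 55687 is composite.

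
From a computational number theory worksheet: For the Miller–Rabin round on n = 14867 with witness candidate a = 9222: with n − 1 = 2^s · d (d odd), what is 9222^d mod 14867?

14866

n − 1 = 14866 = 2^1 · 7433, so s = 1 and d = 7433.
9222^7433 mod 14867 = 14866.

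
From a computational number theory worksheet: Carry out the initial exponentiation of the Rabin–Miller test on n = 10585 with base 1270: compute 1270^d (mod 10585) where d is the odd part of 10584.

n − 1 = 10584 = 2^3 · 1323, so s = 3 and d = 1323.
1270^1323 mod 10585 = 2930.

2930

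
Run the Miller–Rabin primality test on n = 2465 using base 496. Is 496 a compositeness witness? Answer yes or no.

n − 1 = 2464 = 2^5 · 77, so s = 5 and d = 77.
x_0 = 496^77 mod 2465 = 46.
x_0 is neither 1 nor 2464, so continue squaring.
x_1 = 46^2 mod 2465 = 2116.
x_2 = 2116^2 mod 2465 = 1016.
x_3 = 1016^2 mod 2465 = 1886.
x_4 = 1886^2 mod 2465 = 1.
x_4 = 1 but x_3 ≠ ±1, a nontrivial square root of 1 — 496 is a witness and 2465 is composite.

yes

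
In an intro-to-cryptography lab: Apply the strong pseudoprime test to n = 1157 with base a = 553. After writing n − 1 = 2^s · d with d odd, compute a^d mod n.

n − 1 = 1156 = 2^2 · 289, so s = 2 and d = 289.
Repeated squaring mod 1157: 553^1 ≡ 553, 553^2 ≡ 361, 553^4 ≡ 737, 553^8 ≡ 536, 553^16 ≡ 360, 553^32 ≡ 16, 553^64 ≡ 256, 553^128 ≡ 744, 553^256 ≡ 490.
289 = 256 + 32 + 1, so 553^289 ≡ 490·16·553 ≡ 241 (mod 1157).

241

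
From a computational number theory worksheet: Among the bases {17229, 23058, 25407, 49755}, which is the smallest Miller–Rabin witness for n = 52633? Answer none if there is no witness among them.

n − 1 = 52632 = 2^3 · 6579, so s = 3 and d = 6579.
Base 17229: x_0 = 17229^6579 mod 52633 = 1. x_0 = 1, so 17229 is not a witness.
Base 23058: x_0 = 23058^6579 mod 52633 = 34916. x_0 is neither 1 nor 52632, so continue squaring. x_1 = 34916^2 mod 52633 = 41510. x_2 = 41510^2 mod 52633 = 33579. Reached i = s−1 = 2 without hitting −1: 23058 is a Miller–Rabin witness and 52633 is composite.
Base 25407: x_0 = 25407^6579 mod 52633 = 18642. x_0 is neither 1 nor 52632, so continue squaring. x_1 = 18642^2 mod 52633 = 41098. x_2 = 41098^2 mod 52633 = 1. x_2 = 1 but x_1 ≠ ±1, a nontrivial square root of 1 — 25407 is a witness and 52633 is composite.
Base 49755: x_0 = 49755^6579 mod 52633 = 720. x_0 is neither 1 nor 52632, so continue squaring. x_1 = 720^2 mod 52633 = 44703. x_2 = 44703^2 mod 52633 = 41098. Reached i = s−1 = 2 without hitting −1: 49755 is a Miller–Rabin witness and 52633 is composite.
The smallest witness among the given bases is 23058.

23058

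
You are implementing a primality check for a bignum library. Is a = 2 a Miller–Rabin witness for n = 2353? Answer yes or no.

yes

n − 1 = 2352 = 2^4 · 147, so s = 4 and d = 147.
x_0 = 2^147 mod 2353 = 2166.
x_0 is neither 1 nor 2352, so continue squaring.
x_1 = 2166^2 mod 2353 = 2027.
x_2 = 2027^2 mod 2353 = 391.
x_3 = 391^2 mod 2353 = 2289.
Reached i = s−1 = 3 without hitting −1: 2 is a Miller–Rabin witness and 2353 is composite.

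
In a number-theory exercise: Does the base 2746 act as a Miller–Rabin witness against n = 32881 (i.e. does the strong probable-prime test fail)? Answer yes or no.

n − 1 = 32880 = 2^4 · 2055, so s = 4 and d = 2055.
Repeated squaring mod 32881: 2746^1 ≡ 2746, 2746^2 ≡ 10767, 2746^4 ≡ 22764, 2746^8 ≡ 28017, 2746^16 ≡ 17057, 2746^32 ≡ 10161, 2746^64 ≡ 32462, 2746^128 ≡ 11156, 2746^256 ≡ 1751, 2746^512 ≡ 8068, 2746^1024 ≡ 21125, 2746^2048 ≡ 4693.
2055 = 2048 + 4 + 2 + 1, so 2746^2055 ≡ 4693·22764·10767·2746 ≡ 32567 (mod 32881).
x_0 = 2746^2055 mod 32881 = 32567.
x_0 is neither 1 nor 32880, so continue squaring.
x_1 = 32567^2 mod 32881 = 32834.
x_2 = 32834^2 mod 32881 = 2209.
x_3 = 2209^2 mod 32881 = 13293.
Reached i = s−1 = 3 without hitting −1: 2746 is a Miller–Rabin witness and 32881 is composite.

yes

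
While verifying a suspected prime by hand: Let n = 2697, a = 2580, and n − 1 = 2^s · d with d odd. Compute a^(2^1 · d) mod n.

n − 1 = 2696 = 2^3 · 337, so s = 3 and d = 337.
x_0 = 2580^337 mod 2697 = 927.
x_1 = 927^2 mod 2697 = 1683.

1683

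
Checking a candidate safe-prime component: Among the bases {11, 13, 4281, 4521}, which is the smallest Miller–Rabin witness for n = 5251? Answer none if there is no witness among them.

n − 1 = 5250 = 2^1 · 2625, so s = 1 and d = 2625.
Base 11: x_0 = 11^2625 mod 5251 = 2935. x_0 ∉ {1, 5250} and s = 1, so 11 is a Miller–Rabin witness and 5251 is composite.
Base 13: x_0 = 13^2625 mod 5251 = 3166. x_0 ∉ {1, 5250} and s = 1, so 13 is a Miller–Rabin witness and 5251 is composite.
Base 4281: x_0 = 4281^2625 mod 5251 = 1404. x_0 ∉ {1, 5250} and s = 1, so 4281 is a Miller–Rabin witness and 5251 is composite.
Base 4521: x_0 = 4521^2625 mod 5251 = 2115. x_0 ∉ {1, 5250} and s = 1, so 4521 is a Miller–Rabin witness and 5251 is composite.
The smallest witness among the given bases is 11.

11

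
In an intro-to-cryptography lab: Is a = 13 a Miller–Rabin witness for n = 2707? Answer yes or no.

n − 1 = 2706 = 2^1 · 1353, so s = 1 and d = 1353.
By repeated squaring, 13^1353 ≡ 1 (mod 2707).
x_0 = 13^1353 mod 2707 = 1.
x_0 = 1, so 13 is not a witness.

no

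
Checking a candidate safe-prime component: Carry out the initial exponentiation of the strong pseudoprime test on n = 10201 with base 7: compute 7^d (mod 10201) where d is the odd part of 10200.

1606

n − 1 = 10200 = 2^3 · 1275, so s = 3 and d = 1275.
7^1275 mod 10201 = 1606.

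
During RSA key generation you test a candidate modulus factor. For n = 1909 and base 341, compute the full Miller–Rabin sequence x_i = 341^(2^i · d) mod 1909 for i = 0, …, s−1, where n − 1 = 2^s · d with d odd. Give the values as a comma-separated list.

n − 1 = 1908 = 2^2 · 477, so s = 2 and d = 477.
x_0 = 341^477 mod 1909 = 1768.
x_1 = 1768^2 mod 1909 = 791.

1768, 791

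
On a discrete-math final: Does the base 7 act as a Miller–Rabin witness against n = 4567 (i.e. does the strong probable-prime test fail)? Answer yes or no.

n − 1 = 4566 = 2^1 · 2283, so s = 1 and d = 2283.
x_0 = 7^2283 mod 4567 = 1.
x_0 = 1, so 7 is not a witness.

no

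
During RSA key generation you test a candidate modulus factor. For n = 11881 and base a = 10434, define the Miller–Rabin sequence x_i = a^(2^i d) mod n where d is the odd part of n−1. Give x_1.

8828

n − 1 = 11880 = 2^3 · 1485, so s = 3 and d = 1485.
By repeated squaring, 10434^1485 ≡ 8971 (mod 11881).
x_0 = 8971.
x_1 = 8971^2 mod 11881 = 8828.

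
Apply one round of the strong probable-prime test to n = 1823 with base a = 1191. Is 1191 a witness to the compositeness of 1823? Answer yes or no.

n − 1 = 1822 = 2^1 · 911, so s = 1 and d = 911.
x_0 = 1191^911 mod 1823 = 1822.
x_0 = 1822 ≡ −1, so 1191 is not a witness.

no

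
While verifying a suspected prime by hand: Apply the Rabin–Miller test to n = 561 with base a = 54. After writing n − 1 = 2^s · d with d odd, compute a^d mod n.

n − 1 = 560 = 2^4 · 35, so s = 4 and d = 35.
54^35 mod 561 = 384.

384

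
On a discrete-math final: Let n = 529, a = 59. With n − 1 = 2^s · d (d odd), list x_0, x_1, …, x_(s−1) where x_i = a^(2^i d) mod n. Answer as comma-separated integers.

208, 415, 300, 70

n − 1 = 528 = 2^4 · 33, so s = 4 and d = 33.
x_0 = 59^33 mod 529 = 208.
x_1 = 208^2 mod 529 = 415.
x_2 = 415^2 mod 529 = 300.
x_3 = 300^2 mod 529 = 70.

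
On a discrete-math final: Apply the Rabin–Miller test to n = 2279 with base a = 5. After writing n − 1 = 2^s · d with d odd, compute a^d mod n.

n − 1 = 2278 = 2^1 · 1139, so s = 1 and d = 1139.
5^1139 mod 2279 = 2093.

2093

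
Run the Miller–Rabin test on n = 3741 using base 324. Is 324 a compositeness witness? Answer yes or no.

yes

n − 1 = 3740 = 2^2 · 935, so s = 2 and d = 935.
By repeated squaring, 324^935 ≡ 2304 (mod 3741).
x_0 = 324^935 mod 3741 = 2304.
x_0 is neither 1 nor 3740, so continue squaring.
x_1 = 2304^2 mod 3741 = 3678.
Reached i = s−1 = 1 without hitting −1: 324 is a Miller–Rabin witness and 3741 is composite.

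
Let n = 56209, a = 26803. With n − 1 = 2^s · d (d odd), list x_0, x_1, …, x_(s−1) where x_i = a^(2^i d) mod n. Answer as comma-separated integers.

1, 1, 1, 1

n − 1 = 56208 = 2^4 · 3513, so s = 4 and d = 3513.
x_0 = 26803^3513 mod 56209 = 1.
x_1 = 1^2 mod 56209 = 1.
x_2 = 1^2 mod 56209 = 1.
x_3 = 1^2 mod 56209 = 1.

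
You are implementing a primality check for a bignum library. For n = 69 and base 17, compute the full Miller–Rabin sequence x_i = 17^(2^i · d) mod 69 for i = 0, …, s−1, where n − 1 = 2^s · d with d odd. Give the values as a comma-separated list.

n − 1 = 68 = 2^2 · 17, so s = 2 and d = 17.
x_0 = 17^17 mod 69 = 11.
x_1 = 11^2 mod 69 = 52.

11, 52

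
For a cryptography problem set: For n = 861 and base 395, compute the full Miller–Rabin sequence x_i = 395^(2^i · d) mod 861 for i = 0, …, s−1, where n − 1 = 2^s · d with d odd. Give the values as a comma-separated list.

782, 214

n − 1 = 860 = 2^2 · 215, so s = 2 and d = 215.
x_0 = 395^215 mod 861 = 782.
x_1 = 782^2 mod 861 = 214.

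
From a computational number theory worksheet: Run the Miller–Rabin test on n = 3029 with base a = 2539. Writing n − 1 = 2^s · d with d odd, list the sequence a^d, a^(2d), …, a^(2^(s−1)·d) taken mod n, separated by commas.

329, 2226

n − 1 = 3028 = 2^2 · 757, so s = 2 and d = 757.
x_0 = 2539^757 mod 3029 = 329.
x_1 = 329^2 mod 3029 = 2226.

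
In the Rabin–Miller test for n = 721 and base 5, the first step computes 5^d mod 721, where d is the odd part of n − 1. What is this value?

n − 1 = 720 = 2^4 · 45, so s = 4 and d = 45.
5^45 mod 721 = 216.

216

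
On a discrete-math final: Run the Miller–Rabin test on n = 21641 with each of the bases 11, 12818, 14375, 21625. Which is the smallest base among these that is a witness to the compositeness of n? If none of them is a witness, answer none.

n − 1 = 21640 = 2^3 · 2705, so s = 3 and d = 2705.
Base 11: x_0 = 11^2705 mod 21641 = 6828. x_0 is neither 1 nor 21640, so continue squaring. x_1 = 6828^2 mod 21641 = 6870. x_2 = 6870^2 mod 21641 = 19520. Reached i = s−1 = 2 without hitting −1: 11 is a Miller–Rabin witness and 21641 is composite.
Base 12818: x_0 = 12818^2705 mod 21641 = 19312. x_0 is neither 1 nor 21640, so continue squaring. x_1 = 19312^2 mod 21641 = 13991. x_2 = 13991^2 mod 21641 = 5236. Reached i = s−1 = 2 without hitting −1: 12818 is a Miller–Rabin witness and 21641 is composite.
Base 14375: x_0 = 14375^2705 mod 21641 = 4719. x_0 is neither 1 nor 21640, so continue squaring. x_1 = 4719^2 mod 21641 = 372. x_2 = 372^2 mod 21641 = 8538. Reached i = s−1 = 2 without hitting −1: 14375 is a Miller–Rabin witness and 21641 is composite.
Base 21625: x_0 = 21625^2705 mod 21641 = 9895. x_0 is neither 1 nor 21640, so continue squaring. x_1 = 9895^2 mod 21641 = 7141. x_2 = 7141^2 mod 21641 = 7685. Reached i = s−1 = 2 without hitting −1: 21625 is a Miller–Rabin witness and 21641 is composite.
The smallest witness among the given bases is 11.

11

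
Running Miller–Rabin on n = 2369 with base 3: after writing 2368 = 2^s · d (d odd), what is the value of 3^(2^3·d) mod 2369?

491

n − 1 = 2368 = 2^6 · 37, so s = 6 and d = 37.
Repeated squaring mod 2369: 3^1 ≡ 3, 3^2 ≡ 9, 3^4 ≡ 81, 3^8 ≡ 1823, 3^16 ≡ 1991, 3^32 ≡ 744.
37 = 32 + 4 + 1, so 3^37 ≡ 744·81·3 ≡ 748 (mod 2369).
x_0 = 748.
x_1 = 748^2 mod 2369 = 420.
x_2 = 420^2 mod 2369 = 1094.
x_3 = 1094^2 mod 2369 = 491.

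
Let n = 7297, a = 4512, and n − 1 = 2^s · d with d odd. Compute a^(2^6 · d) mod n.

1

n − 1 = 7296 = 2^7 · 57, so s = 7 and d = 57.
x_0 = 4512^57 mod 7297 = 3725.
x_1 = 3725^2 mod 7297 = 4028.
x_2 = 4028^2 mod 7297 = 3553.
x_3 = 3553^2 mod 7297 = 7296.
x_4 = 7296^2 mod 7297 = 1.
x_5 = 1^2 mod 7297 = 1.
x_6 = 1^2 mod 7297 = 1.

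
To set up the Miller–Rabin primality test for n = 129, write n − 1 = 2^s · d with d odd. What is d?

1

Halving: 128 → 64 → 32 → 16 → 8 → 4 → 2 → 1; 1 is odd.
So 128 = 2^7 · 1.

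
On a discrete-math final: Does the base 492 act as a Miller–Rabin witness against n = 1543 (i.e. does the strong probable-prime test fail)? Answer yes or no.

no

n − 1 = 1542 = 2^1 · 771, so s = 1 and d = 771.
x_0 = 492^771 mod 1543 = 1.
x_0 = 1, so 492 is not a witness.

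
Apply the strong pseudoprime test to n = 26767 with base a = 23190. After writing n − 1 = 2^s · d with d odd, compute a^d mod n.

20935

n − 1 = 26766 = 2^1 · 13383, so s = 1 and d = 13383.
By repeated squaring, 23190^13383 ≡ 20935 (mod 26767).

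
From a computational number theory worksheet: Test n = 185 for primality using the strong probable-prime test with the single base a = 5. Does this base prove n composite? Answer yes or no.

yes

n − 1 = 184 = 2^3 · 23, so s = 3 and d = 23.
Repeated squaring mod 185: 5^1 ≡ 5, 5^2 ≡ 25, 5^4 ≡ 70, 5^8 ≡ 90, 5^16 ≡ 145.
23 = 16 + 4 + 2 + 1, so 5^23 ≡ 145·70·25·5 ≡ 20 (mod 185).
x_0 = 5^23 mod 185 = 20.
x_0 is neither 1 nor 184, so continue squaring.
x_1 = 20^2 mod 185 = 30.
x_2 = 30^2 mod 185 = 160.
Reached i = s−1 = 2 without hitting −1: 5 is a Miller–Rabin witness and 185 is composite.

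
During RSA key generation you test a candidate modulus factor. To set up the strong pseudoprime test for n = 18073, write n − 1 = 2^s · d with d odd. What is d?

2259

Halving: 18072 → 9036 → 4518 → 2259; 2259 is odd.
So 18072 = 2^3 · 2259.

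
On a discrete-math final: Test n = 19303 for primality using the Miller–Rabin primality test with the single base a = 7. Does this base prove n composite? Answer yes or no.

n − 1 = 19302 = 2^1 · 9651, so s = 1 and d = 9651.
Repeated squaring mod 19303: 7^1 ≡ 7, 7^2 ≡ 49, 7^4 ≡ 2401, 7^8 ≡ 12507, 7^16 ≡ 12840, 7^32 ≡ 17980, 7^64 ≡ 13059, 7^128 ≡ 14779, 7^256 ≡ 5396, 7^512 ≡ 7892, 7^1024 ≡ 12186, 7^2048 ≡ 617, 7^4096 ≡ 13932, 7^8192 ≡ 8959.
9651 = 8192 + 1024 + 256 + 128 + 32 + 16 + 2 + 1, so 7^9651 ≡ 8959·12186·5396·14779·17980·12840·49·7 ≡ 8872 (mod 19303).
x_0 = 7^9651 mod 19303 = 8872.
x_0 ∉ {1, 19302} and s = 1, so 7 is a Miller–Rabin witness and 19303 is composite.

yes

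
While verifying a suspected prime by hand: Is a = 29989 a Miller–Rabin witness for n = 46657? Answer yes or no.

n − 1 = 46656 = 2^6 · 729, so s = 6 and d = 729.
x_0 = 29989^729 mod 46657 = 10551.
x_0 is neither 1 nor 46656, so continue squaring.
x_1 = 10551^2 mod 46657 = 46656.
x_1 ≡ −1, so 29989 is not a witness.

no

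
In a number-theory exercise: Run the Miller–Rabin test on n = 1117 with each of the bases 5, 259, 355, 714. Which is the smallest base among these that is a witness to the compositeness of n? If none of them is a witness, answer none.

n − 1 = 1116 = 2^2 · 279, so s = 2 and d = 279.
Base 5: x_0 = 5^279 mod 1117 = 214. x_0 is neither 1 nor 1116, so continue squaring. x_1 = 214^2 mod 1117 = 1116. x_1 ≡ −1, so 5 is not a witness.
Base 259: x_0 = 259^279 mod 1117 = 1. x_0 = 1, so 259 is not a witness.
Base 355: x_0 = 355^279 mod 1117 = 1. x_0 = 1, so 355 is not a witness.
Base 714: x_0 = 714^279 mod 1117 = 1116. x_0 = 1116 ≡ −1, so 714 is not a witness.
No listed base is a witness for 1117.

none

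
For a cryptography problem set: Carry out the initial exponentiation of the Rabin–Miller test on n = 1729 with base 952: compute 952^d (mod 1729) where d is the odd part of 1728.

n − 1 = 1728 = 2^6 · 27, so s = 6 and d = 27.
952^27 mod 1729 = 1652.

1652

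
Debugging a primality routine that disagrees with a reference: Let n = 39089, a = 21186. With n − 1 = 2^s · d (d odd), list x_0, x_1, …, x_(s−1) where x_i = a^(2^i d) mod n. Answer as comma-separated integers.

n − 1 = 39088 = 2^4 · 2443, so s = 4 and d = 2443.
x_0 = 21186^2443 mod 39089 = 23096.
x_1 = 23096^2 mod 39089 = 16722.
x_2 = 16722^2 mod 39089 = 21667.
x_3 = 21667^2 mod 39089 = 39088.

23096, 16722, 21667, 39088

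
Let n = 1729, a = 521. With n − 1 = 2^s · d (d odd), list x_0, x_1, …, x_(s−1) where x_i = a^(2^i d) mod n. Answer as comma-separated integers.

n − 1 = 1728 = 2^6 · 27, so s = 6 and d = 27.
x_0 = 521^27 mod 1729 = 664.
x_1 = 664^2 mod 1729 = 1.
x_2 = 1^2 mod 1729 = 1.
x_3 = 1^2 mod 1729 = 1.
x_4 = 1^2 mod 1729 = 1.
x_5 = 1^2 mod 1729 = 1.

664, 1, 1, 1, 1, 1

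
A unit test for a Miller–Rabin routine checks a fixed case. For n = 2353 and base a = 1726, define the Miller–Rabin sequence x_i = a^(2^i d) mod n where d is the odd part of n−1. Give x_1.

n − 1 = 2352 = 2^4 · 147, so s = 4 and d = 147.
x_0 = 1726^147 mod 2353 = 1715.
x_1 = 1715^2 mod 2353 = 2328.

2328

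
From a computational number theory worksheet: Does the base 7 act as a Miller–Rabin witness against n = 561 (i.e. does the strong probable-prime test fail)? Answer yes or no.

yes

n − 1 = 560 = 2^4 · 35, so s = 4 and d = 35.
Repeated squaring mod 561: 7^1 ≡ 7, 7^2 ≡ 49, 7^4 ≡ 157, 7^8 ≡ 526, 7^16 ≡ 103, 7^32 ≡ 511.
35 = 32 + 2 + 1, so 7^35 ≡ 511·49·7 ≡ 241 (mod 561).
x_0 = 7^35 mod 561 = 241.
x_0 is neither 1 nor 560, so continue squaring.
x_1 = 241^2 mod 561 = 298.
x_2 = 298^2 mod 561 = 166.
x_3 = 166^2 mod 561 = 67.
Reached i = s−1 = 3 without hitting −1: 7 is a Miller–Rabin witness and 561 is composite.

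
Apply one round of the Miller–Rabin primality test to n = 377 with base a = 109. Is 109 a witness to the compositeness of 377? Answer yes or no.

yes

n − 1 = 376 = 2^3 · 47, so s = 3 and d = 47.
x_0 = 109^47 mod 377 = 216.
x_0 is neither 1 nor 376, so continue squaring.
x_1 = 216^2 mod 377 = 285.
x_2 = 285^2 mod 377 = 170.
Reached i = s−1 = 2 without hitting −1: 109 is a Miller–Rabin witness and 377 is composite.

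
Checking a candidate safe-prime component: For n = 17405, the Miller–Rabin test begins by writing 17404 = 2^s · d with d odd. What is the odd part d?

4351

Halving: 17404 → 8702 → 4351; 4351 is odd.
So 17404 = 2^2 · 4351.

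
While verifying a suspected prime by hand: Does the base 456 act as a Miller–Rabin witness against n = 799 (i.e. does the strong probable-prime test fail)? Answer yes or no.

yes

n − 1 = 798 = 2^1 · 399, so s = 1 and d = 399.
x_0 = 456^399 mod 799 = 181.
x_0 ∉ {1, 798} and s = 1, so 456 is a Miller–Rabin witness and 799 is composite.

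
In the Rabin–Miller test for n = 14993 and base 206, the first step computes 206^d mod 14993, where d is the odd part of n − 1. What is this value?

11706

n − 1 = 14992 = 2^4 · 937, so s = 4 and d = 937.
Repeated squaring mod 14993: 206^1 ≡ 206, 206^2 ≡ 12450, 206^4 ≡ 4866, 206^8 ≡ 4009, 206^16 ≡ 14578, 206^32 ≡ 7302, 206^64 ≡ 4096, 206^128 ≡ 49, 206^256 ≡ 2401, 206^512 ≡ 7489.
937 = 512 + 256 + 128 + 32 + 8 + 1, so 206^937 ≡ 7489·2401·49·7302·4009·206 ≡ 11706 (mod 14993).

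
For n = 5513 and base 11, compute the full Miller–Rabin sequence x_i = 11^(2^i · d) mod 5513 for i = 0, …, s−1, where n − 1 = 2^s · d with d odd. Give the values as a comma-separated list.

n − 1 = 5512 = 2^3 · 689, so s = 3 and d = 689.
x_0 = 11^689 mod 5513 = 1396.
x_1 = 1396^2 mod 5513 = 2727.
x_2 = 2727^2 mod 5513 = 5005.

1396, 2727, 5005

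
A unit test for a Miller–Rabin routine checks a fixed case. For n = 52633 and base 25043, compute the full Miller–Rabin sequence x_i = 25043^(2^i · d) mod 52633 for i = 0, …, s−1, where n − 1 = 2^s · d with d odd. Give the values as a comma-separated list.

n − 1 = 52632 = 2^3 · 6579, so s = 3 and d = 6579.
x_0 = 25043^6579 mod 52633 = 1.
x_1 = 1^2 mod 52633 = 1.
x_2 = 1^2 mod 52633 = 1.

1, 1, 1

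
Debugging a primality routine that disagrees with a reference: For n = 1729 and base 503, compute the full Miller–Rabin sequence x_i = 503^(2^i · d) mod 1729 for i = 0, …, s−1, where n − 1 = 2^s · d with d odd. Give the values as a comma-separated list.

1483, 1, 1, 1, 1, 1

n − 1 = 1728 = 2^6 · 27, so s = 6 and d = 27.
x_0 = 503^27 mod 1729 = 1483.
x_1 = 1483^2 mod 1729 = 1.
x_2 = 1^2 mod 1729 = 1.
x_3 = 1^2 mod 1729 = 1.
x_4 = 1^2 mod 1729 = 1.
x_5 = 1^2 mod 1729 = 1.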